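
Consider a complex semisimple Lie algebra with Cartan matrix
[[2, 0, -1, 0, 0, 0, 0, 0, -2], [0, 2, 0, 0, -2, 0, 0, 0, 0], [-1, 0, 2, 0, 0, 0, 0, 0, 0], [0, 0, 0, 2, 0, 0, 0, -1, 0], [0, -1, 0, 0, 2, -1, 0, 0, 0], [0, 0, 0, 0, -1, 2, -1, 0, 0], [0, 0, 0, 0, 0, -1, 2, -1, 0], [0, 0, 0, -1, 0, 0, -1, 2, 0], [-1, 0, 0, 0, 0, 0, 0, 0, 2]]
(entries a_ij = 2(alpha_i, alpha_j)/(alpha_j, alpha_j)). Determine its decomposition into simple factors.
The diagram associated to this matrix has two connected components: the simple roots {alpha_1, alpha_3, alpha_9} form a chain of 3 nodes with a double edge at one end; the terminal node there is the unique short simple root (B_3), and {alpha_2, alpha_4, alpha_5, alpha_6, alpha_7, alpha_8} form a chain of 6 nodes with a double edge at one end; the terminal node there is the unique long simple root (C_6). A semisimple Lie algebra decomposes uniquely as the direct sum of simple ideals, one per connected component of its Dynkin diagram, so g ≅ B_3 ⊕ C_6 (dimension 21 + 78 = 99).

B_3 + C_6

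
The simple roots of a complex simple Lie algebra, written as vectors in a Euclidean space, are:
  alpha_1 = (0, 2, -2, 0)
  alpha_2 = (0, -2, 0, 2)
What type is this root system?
Compute the Cartan integers a_ij = 2(alpha_i, alpha_j)/(alpha_j, alpha_j); the resulting 2x2 Cartan matrix is
[[2, -1], [-1, 2]].
All simple roots have the same length, so the diagram is simply laced. The associated Dynkin diagram is a chain of 2 nodes with single edges (A_2), so the type is A_2 (the algebra sl(3)).

type A_2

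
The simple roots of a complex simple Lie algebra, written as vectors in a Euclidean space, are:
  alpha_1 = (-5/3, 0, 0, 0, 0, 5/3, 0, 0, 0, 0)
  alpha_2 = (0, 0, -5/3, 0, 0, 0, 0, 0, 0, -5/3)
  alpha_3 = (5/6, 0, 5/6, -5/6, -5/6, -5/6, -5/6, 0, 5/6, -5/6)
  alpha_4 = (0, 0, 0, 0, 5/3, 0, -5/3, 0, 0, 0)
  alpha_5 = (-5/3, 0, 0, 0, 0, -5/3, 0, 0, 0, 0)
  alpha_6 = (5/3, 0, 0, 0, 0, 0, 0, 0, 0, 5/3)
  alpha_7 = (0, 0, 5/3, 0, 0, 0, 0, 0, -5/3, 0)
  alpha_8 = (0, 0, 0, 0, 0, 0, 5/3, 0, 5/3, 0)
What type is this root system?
E_8

Compute the Cartan integers a_ij = 2(alpha_i, alpha_j)/(alpha_j, alpha_j); the resulting 8x8 Cartan matrix is
[[2, 0, -1, 0, 0, -1, 0, 0], [0, 2, 0, 0, 0, -1, -1, 0], [-1, 0, 2, 0, 0, 0, 0, 0], [0, 0, 0, 2, 0, 0, 0, -1], [0, 0, 0, 0, 2, -1, 0, 0], [-1, -1, 0, 0, -1, 2, 0, 0], [0, -1, 0, 0, 0, 0, 2, -1], [0, 0, 0, -1, 0, 0, -1, 2]].
All simple roots have the same length, so the diagram is simply laced. The associated Dynkin diagram is a chain of 7 nodes with one extra node attached to the third node from one end (E_8), so the type is E_8.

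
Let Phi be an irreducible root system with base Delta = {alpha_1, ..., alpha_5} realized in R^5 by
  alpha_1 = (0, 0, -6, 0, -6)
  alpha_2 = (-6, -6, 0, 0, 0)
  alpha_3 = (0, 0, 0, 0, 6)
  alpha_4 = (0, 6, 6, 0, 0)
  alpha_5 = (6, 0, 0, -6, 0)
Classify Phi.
B_5

Compute the Cartan integers a_ij = 2(alpha_i, alpha_j)/(alpha_j, alpha_j); the resulting 5x5 Cartan matrix is
[[2, 0, -2, -1, 0], [0, 2, 0, -1, -1], [-1, 0, 2, 0, 0], [-1, -1, 0, 2, 0], [0, -1, 0, 0, 2]].
The roots have two lengths (squared-length ratio 2:1); the short ones are alpha_{3}. The associated Dynkin diagram is a chain of 5 nodes with a double edge at one end; the terminal node there is the unique short simple root (B_5), so the type is B_5 (the algebra so(11)).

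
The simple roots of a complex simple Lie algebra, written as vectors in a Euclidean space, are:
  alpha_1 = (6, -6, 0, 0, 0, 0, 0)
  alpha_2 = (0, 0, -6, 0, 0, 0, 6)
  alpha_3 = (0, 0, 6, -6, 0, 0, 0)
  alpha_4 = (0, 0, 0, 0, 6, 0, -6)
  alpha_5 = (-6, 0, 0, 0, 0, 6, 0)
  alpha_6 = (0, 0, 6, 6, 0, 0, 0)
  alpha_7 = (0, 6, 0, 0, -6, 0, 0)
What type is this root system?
D_7 (so(14))

Compute the Cartan integers a_ij = 2(alpha_i, alpha_j)/(alpha_j, alpha_j); the resulting 7x7 Cartan matrix is
[[2, 0, 0, 0, -1, 0, -1], [0, 2, -1, -1, 0, -1, 0], [0, -1, 2, 0, 0, 0, 0], [0, -1, 0, 2, 0, 0, -1], [-1, 0, 0, 0, 2, 0, 0], [0, -1, 0, 0, 0, 2, 0], [-1, 0, 0, -1, 0, 0, 2]].
All simple roots have the same length, so the diagram is simply laced. The associated Dynkin diagram is a chain of 5 nodes with a fork of two nodes at one end (D_7), so the type is D_7 (the algebra so(14)).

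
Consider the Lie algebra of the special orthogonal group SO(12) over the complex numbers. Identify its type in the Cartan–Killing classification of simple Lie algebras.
This is so(12) with 12 even, which has dimension 12(12-1)/2 = 66 and rank 12/2 = 6. In the classification of classical Lie algebras, the orthogonal algebra so(2n) in an even number of variables has type D_n; here n = 6, so the Dynkin diagram is a chain of 4 nodes with a fork of two nodes at one end (D_6). Hence the type is D_6.

D_6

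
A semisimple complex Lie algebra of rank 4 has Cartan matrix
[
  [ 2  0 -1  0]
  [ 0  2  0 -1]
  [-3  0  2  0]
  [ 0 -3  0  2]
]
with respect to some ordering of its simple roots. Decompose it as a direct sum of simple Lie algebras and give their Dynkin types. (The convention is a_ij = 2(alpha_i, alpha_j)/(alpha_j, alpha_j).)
The diagram associated to this matrix has two connected components: the simple roots {alpha_1, alpha_3} form two nodes joined by a triple edge (G_2), and {alpha_2, alpha_4} form two nodes joined by a triple edge (G_2). A semisimple Lie algebra decomposes uniquely as the direct sum of simple ideals, one per connected component of its Dynkin diagram, so g ≅ G_2 ⊕ G_2 (dimension 14 + 14 = 28).

G_2 + G_2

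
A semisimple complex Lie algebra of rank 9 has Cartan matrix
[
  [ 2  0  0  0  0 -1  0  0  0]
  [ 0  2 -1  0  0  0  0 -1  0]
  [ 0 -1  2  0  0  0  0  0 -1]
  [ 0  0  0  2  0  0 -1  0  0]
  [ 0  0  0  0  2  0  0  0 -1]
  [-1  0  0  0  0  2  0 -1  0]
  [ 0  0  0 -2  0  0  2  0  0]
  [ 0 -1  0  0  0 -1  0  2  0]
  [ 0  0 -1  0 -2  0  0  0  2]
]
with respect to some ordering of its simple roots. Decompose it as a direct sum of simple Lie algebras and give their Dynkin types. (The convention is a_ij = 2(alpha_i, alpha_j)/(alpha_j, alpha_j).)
B_2 (so(5)) + B_7 (so(15))

The diagram associated to this matrix has two connected components: the simple roots {alpha_4, alpha_7} form a chain of 2 nodes with a double edge at one end; the terminal node there is the unique short simple root (B_2), and {alpha_1, alpha_2, alpha_3, alpha_5, alpha_6, alpha_8, alpha_9} form a chain of 7 nodes with a double edge at one end; the terminal node there is the unique short simple root (B_7). A semisimple Lie algebra decomposes uniquely as the direct sum of simple ideals, one per connected component of its Dynkin diagram, so g ≅ B_2 ⊕ B_7 (dimension 10 + 105 = 115).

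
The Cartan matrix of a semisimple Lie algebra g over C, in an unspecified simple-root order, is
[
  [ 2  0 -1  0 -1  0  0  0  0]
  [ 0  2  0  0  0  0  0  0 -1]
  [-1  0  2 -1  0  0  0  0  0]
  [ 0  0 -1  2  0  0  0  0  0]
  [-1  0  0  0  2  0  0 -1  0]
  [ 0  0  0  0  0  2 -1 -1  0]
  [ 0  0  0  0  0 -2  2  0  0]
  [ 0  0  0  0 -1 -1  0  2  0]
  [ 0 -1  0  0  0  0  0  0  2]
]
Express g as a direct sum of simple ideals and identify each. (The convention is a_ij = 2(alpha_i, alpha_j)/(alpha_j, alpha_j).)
The diagram associated to this matrix has two connected components: the simple roots {alpha_2, alpha_9} form a chain of 2 nodes with single edges (A_2), and {alpha_1, alpha_3, alpha_4, alpha_5, alpha_6, alpha_7, alpha_8} form a chain of 7 nodes with a double edge at one end; the terminal node there is the unique long simple root (C_7). A semisimple Lie algebra decomposes uniquely as the direct sum of simple ideals, one per connected component of its Dynkin diagram, so g ≅ A_2 ⊕ C_7 (dimension 8 + 105 = 113).

A_2 (sl(3)) + C_7 (sp(14))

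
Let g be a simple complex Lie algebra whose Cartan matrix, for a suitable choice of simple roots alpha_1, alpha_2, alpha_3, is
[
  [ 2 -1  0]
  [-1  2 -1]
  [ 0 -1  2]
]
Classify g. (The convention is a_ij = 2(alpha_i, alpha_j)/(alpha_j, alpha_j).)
The matrix has rank 3 with 2's on the diagonal. Reading the off-diagonal entries as Dynkin edges (a single edge where a_ij = a_ji = -1; a double or triple edge where a_ij * a_ji = 2 or 3), the diagram is a chain of 3 nodes with single edges (A_3). One simple-root ordering that puts it in standard form is (alpha_1, alpha_2, alpha_3). So the algebra is type A_3, i.e. sl(4).

A_3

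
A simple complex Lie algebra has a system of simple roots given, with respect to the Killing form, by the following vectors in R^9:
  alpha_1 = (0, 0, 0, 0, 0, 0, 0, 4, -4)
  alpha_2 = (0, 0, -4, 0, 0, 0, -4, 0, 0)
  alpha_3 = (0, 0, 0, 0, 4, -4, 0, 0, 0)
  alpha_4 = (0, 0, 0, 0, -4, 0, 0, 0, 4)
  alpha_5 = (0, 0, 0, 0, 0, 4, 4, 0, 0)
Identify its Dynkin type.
A_5 (sl(6))

Compute the Cartan integers a_ij = 2(alpha_i, alpha_j)/(alpha_j, alpha_j); the resulting 5x5 Cartan matrix is
[[2, 0, 0, -1, 0], [0, 2, 0, 0, -1], [0, 0, 2, -1, -1], [-1, 0, -1, 2, 0], [0, -1, -1, 0, 2]].
All simple roots have the same length, so the diagram is simply laced. The associated Dynkin diagram is a chain of 5 nodes with single edges (A_5), so the type is A_5 (the algebra sl(6)).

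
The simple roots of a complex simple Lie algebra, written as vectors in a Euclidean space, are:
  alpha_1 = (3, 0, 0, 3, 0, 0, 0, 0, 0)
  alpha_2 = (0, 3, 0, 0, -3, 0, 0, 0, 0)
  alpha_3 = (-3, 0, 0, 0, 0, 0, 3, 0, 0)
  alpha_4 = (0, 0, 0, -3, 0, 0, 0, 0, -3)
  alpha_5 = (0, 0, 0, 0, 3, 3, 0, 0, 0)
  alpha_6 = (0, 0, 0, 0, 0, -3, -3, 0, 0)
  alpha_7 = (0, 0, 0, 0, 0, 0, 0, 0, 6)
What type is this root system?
Compute the Cartan integers a_ij = 2(alpha_i, alpha_j)/(alpha_j, alpha_j); the resulting 7x7 Cartan matrix is
[[2, 0, -1, -1, 0, 0, 0], [0, 2, 0, 0, -1, 0, 0], [-1, 0, 2, 0, 0, -1, 0], [-1, 0, 0, 2, 0, 0, -1], [0, -1, 0, 0, 2, -1, 0], [0, 0, -1, 0, -1, 2, 0], [0, 0, 0, -2, 0, 0, 2]].
The roots have two lengths (squared-length ratio 2:1); the short ones are alpha_{1,2,3,4,5,6}. The associated Dynkin diagram is a chain of 7 nodes with a double edge at one end; the terminal node there is the unique long simple root (C_7), so the type is C_7 (the algebra sp(14)).

type C_7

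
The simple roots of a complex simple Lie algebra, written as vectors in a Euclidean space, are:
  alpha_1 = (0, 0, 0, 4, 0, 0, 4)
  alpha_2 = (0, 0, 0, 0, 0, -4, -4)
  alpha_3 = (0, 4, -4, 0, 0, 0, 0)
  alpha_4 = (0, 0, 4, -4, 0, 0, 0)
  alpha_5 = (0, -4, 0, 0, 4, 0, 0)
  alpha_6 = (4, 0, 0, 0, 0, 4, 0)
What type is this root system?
A_6 (sl(7))

Compute the Cartan integers a_ij = 2(alpha_i, alpha_j)/(alpha_j, alpha_j); the resulting 6x6 Cartan matrix is
[[2, -1, 0, -1, 0, 0], [-1, 2, 0, 0, 0, -1], [0, 0, 2, -1, -1, 0], [-1, 0, -1, 2, 0, 0], [0, 0, -1, 0, 2, 0], [0, -1, 0, 0, 0, 2]].
All simple roots have the same length, so the diagram is simply laced. The associated Dynkin diagram is a chain of 6 nodes with single edges (A_6), so the type is A_6 (the algebra sl(7)).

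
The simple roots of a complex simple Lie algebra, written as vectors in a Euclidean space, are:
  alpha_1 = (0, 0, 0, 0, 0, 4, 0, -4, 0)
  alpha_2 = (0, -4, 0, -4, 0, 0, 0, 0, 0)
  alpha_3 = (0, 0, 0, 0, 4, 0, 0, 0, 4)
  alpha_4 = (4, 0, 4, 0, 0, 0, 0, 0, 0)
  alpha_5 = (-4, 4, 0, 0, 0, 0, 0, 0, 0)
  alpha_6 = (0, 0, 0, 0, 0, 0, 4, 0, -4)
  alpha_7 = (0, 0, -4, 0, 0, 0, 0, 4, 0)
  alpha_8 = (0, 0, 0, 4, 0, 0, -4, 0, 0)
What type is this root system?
type A_8

Compute the Cartan integers a_ij = 2(alpha_i, alpha_j)/(alpha_j, alpha_j); the resulting 8x8 Cartan matrix is
[[2, 0, 0, 0, 0, 0, -1, 0], [0, 2, 0, 0, -1, 0, 0, -1], [0, 0, 2, 0, 0, -1, 0, 0], [0, 0, 0, 2, -1, 0, -1, 0], [0, -1, 0, -1, 2, 0, 0, 0], [0, 0, -1, 0, 0, 2, 0, -1], [-1, 0, 0, -1, 0, 0, 2, 0], [0, -1, 0, 0, 0, -1, 0, 2]].
All simple roots have the same length, so the diagram is simply laced. The associated Dynkin diagram is a chain of 8 nodes with single edges (A_8), so the type is A_8 (the algebra sl(9)).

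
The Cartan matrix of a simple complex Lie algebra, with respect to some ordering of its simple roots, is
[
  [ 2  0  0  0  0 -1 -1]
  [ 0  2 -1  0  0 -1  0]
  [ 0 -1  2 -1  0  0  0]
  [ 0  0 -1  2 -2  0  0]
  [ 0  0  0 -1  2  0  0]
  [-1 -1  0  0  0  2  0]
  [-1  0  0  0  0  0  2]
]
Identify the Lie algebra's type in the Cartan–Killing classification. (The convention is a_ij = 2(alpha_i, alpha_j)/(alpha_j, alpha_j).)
The matrix has rank 7 with 2's on the diagonal. Reading the off-diagonal entries as Dynkin edges (a single edge where a_ij = a_ji = -1; a double or triple edge where a_ij * a_ji = 2 or 3), the diagram is a chain of 7 nodes with a double edge at one end; the terminal node there is the unique short simple root (B_7). One simple-root ordering that puts it in standard form is (alpha_7, alpha_1, alpha_6, alpha_2, alpha_3, alpha_4, alpha_5). So the algebra is type B_7, i.e. so(15).

type B_7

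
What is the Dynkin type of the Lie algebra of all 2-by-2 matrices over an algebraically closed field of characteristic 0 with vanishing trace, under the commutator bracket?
A_1

This is sl(2), which has dimension 2^2 - 1 = 3 and rank 2 - 1 = 1 (a Cartan subalgebra is the diagonal traceless matrices). In the classification of classical Lie algebras, the special linear algebra sl(n+1) has type A_n; here n = 1, so the Dynkin diagram is a chain of 1 nodes with single edges (A_1). Hence the type is A_1.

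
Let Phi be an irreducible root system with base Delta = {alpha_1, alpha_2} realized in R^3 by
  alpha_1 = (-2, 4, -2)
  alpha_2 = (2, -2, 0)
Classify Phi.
type G_2

Compute the Cartan integers a_ij = 2(alpha_i, alpha_j)/(alpha_j, alpha_j); the resulting 2x2 Cartan matrix is
[[2, -3], [-1, 2]].
The roots have two lengths (squared-length ratio 3:1); the short ones are alpha_{2}. The associated Dynkin diagram is two nodes joined by a triple edge (G_2), so the type is G_2.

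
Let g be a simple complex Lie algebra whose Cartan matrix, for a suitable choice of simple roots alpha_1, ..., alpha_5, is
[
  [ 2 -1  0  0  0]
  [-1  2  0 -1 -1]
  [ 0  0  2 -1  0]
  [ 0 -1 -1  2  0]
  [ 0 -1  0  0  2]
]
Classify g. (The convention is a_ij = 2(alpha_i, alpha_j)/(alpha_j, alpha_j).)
D_5

The matrix has rank 5 with 2's on the diagonal. Reading the off-diagonal entries as Dynkin edges (a single edge where a_ij = a_ji = -1; a double or triple edge where a_ij * a_ji = 2 or 3), the diagram is a chain of 3 nodes with a fork of two nodes at one end (D_5). One simple-root ordering that puts it in standard form is (alpha_3, alpha_4, alpha_2, alpha_5, alpha_1). So the algebra is type D_5, i.e. so(10).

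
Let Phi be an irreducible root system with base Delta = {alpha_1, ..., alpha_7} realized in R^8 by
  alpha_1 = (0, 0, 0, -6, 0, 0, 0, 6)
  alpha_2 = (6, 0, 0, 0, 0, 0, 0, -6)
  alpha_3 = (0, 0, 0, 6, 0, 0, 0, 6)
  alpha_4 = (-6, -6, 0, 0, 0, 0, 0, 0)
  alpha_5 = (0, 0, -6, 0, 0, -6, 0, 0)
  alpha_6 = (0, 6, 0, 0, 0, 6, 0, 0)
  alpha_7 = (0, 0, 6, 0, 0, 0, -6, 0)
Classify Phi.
Compute the Cartan integers a_ij = 2(alpha_i, alpha_j)/(alpha_j, alpha_j); the resulting 7x7 Cartan matrix is
[[2, -1, 0, 0, 0, 0, 0], [-1, 2, -1, -1, 0, 0, 0], [0, -1, 2, 0, 0, 0, 0], [0, -1, 0, 2, 0, -1, 0], [0, 0, 0, 0, 2, -1, -1], [0, 0, 0, -1, -1, 2, 0], [0, 0, 0, 0, -1, 0, 2]].
All simple roots have the same length, so the diagram is simply laced. The associated Dynkin diagram is a chain of 5 nodes with a fork of two nodes at one end (D_7), so the type is D_7 (the algebra so(14)).

D_7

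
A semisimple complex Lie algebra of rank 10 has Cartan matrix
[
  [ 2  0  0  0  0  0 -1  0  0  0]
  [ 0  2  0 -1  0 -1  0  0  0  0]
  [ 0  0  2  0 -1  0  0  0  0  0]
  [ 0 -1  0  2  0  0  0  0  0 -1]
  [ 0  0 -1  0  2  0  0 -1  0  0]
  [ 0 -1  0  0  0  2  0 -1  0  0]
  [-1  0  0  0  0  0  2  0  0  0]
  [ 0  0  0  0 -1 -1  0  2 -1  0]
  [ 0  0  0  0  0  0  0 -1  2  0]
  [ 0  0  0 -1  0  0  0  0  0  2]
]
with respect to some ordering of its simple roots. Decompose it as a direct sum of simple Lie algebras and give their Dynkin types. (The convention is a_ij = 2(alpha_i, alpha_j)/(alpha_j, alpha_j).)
The diagram associated to this matrix has two connected components: the simple roots {alpha_1, alpha_7} form a chain of 2 nodes with single edges (A_2), and {alpha_2, alpha_3, alpha_4, alpha_5, alpha_6, alpha_8, alpha_9, alpha_10} form a chain of 7 nodes with one extra node attached to the third node from one end (E_8). A semisimple Lie algebra decomposes uniquely as the direct sum of simple ideals, one per connected component of its Dynkin diagram, so g ≅ A_2 ⊕ E_8 (dimension 8 + 248 = 256).

type A_2 ⊕ type E_8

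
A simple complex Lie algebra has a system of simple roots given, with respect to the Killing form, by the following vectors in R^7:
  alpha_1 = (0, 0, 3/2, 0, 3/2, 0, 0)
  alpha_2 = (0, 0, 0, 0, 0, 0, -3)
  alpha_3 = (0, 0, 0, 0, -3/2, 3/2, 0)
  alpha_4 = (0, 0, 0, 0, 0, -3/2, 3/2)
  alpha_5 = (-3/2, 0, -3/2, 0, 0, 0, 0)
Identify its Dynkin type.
type C_5

Compute the Cartan integers a_ij = 2(alpha_i, alpha_j)/(alpha_j, alpha_j); the resulting 5x5 Cartan matrix is
[[2, 0, -1, 0, -1], [0, 2, 0, -2, 0], [-1, 0, 2, -1, 0], [0, -1, -1, 2, 0], [-1, 0, 0, 0, 2]].
The roots have two lengths (squared-length ratio 2:1); the short ones are alpha_{1,3,4,5}. The associated Dynkin diagram is a chain of 5 nodes with a double edge at one end; the terminal node there is the unique long simple root (C_5), so the type is C_5 (the algebra sp(10)).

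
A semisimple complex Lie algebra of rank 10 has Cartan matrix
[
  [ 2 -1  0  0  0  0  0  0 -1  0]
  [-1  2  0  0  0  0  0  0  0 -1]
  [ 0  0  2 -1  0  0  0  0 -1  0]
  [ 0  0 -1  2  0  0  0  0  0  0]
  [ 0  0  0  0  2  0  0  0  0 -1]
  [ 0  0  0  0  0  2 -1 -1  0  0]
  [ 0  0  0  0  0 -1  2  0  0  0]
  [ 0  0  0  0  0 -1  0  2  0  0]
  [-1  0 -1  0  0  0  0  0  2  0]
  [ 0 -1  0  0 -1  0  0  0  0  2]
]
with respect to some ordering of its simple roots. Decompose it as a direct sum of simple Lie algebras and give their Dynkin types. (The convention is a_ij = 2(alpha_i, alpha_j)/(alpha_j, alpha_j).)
type A_3 + type A_7

The diagram associated to this matrix has two connected components: the simple roots {alpha_6, alpha_7, alpha_8} form a chain of 3 nodes with single edges (A_3), and {alpha_1, alpha_2, alpha_3, alpha_4, alpha_5, alpha_9, alpha_10} form a chain of 7 nodes with single edges (A_7). A semisimple Lie algebra decomposes uniquely as the direct sum of simple ideals, one per connected component of its Dynkin diagram, so g ≅ A_3 ⊕ A_7 (dimension 15 + 63 = 78).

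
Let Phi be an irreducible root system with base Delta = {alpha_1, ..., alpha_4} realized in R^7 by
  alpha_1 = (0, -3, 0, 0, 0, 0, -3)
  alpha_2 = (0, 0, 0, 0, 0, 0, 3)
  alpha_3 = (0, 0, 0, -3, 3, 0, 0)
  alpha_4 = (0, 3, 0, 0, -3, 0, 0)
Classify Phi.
type B_4

Compute the Cartan integers a_ij = 2(alpha_i, alpha_j)/(alpha_j, alpha_j); the resulting 4x4 Cartan matrix is
[[2, -2, 0, -1], [-1, 2, 0, 0], [0, 0, 2, -1], [-1, 0, -1, 2]].
The roots have two lengths (squared-length ratio 2:1); the short ones are alpha_{2}. The associated Dynkin diagram is a chain of 4 nodes with a double edge at one end; the terminal node there is the unique short simple root (B_4), so the type is B_4 (the algebra so(9)).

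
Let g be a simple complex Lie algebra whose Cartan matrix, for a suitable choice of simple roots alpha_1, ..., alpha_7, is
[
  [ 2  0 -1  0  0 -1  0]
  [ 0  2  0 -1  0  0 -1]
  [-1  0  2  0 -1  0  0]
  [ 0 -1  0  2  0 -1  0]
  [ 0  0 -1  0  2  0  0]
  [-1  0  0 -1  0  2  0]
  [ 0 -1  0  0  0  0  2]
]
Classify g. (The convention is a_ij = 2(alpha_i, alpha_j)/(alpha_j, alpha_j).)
The matrix has rank 7 with 2's on the diagonal. Reading the off-diagonal entries as Dynkin edges (a single edge where a_ij = a_ji = -1; a double or triple edge where a_ij * a_ji = 2 or 3), the diagram is a chain of 7 nodes with single edges (A_7). One simple-root ordering that puts it in standard form is (alpha_5, alpha_3, alpha_1, alpha_6, alpha_4, alpha_2, alpha_7). So the algebra is type A_7, i.e. sl(8).

type A_7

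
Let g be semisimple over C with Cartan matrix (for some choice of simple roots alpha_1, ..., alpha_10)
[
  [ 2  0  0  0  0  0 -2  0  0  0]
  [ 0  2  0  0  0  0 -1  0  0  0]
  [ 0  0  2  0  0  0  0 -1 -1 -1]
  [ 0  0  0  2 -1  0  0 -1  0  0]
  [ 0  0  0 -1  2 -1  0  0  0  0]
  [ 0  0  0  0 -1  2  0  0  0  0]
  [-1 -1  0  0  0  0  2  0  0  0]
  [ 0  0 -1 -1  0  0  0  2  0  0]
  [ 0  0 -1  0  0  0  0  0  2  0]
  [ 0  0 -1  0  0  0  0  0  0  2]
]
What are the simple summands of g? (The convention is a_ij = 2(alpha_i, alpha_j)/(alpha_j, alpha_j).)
type C_3 ⊕ type D_7

The diagram associated to this matrix has two connected components: the simple roots {alpha_1, alpha_2, alpha_7} form a chain of 3 nodes with a double edge at one end; the terminal node there is the unique long simple root (C_3), and {alpha_3, alpha_4, alpha_5, alpha_6, alpha_8, alpha_9, alpha_10} form a chain of 5 nodes with a fork of two nodes at one end (D_7). A semisimple Lie algebra decomposes uniquely as the direct sum of simple ideals, one per connected component of its Dynkin diagram, so g ≅ C_3 ⊕ D_7 (dimension 21 + 91 = 112).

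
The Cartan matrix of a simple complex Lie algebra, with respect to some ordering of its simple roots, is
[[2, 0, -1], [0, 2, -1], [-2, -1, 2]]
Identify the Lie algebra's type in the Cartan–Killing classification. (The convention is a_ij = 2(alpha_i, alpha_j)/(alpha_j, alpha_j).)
type B_3

The matrix has rank 3 with 2's on the diagonal. Reading the off-diagonal entries as Dynkin edges (a single edge where a_ij = a_ji = -1; a double or triple edge where a_ij * a_ji = 2 or 3), the diagram is a chain of 3 nodes with a double edge at one end; the terminal node there is the unique short simple root (B_3). One simple-root ordering that puts it in standard form is (alpha_2, alpha_3, alpha_1). So the algebra is type B_3, i.e. so(7).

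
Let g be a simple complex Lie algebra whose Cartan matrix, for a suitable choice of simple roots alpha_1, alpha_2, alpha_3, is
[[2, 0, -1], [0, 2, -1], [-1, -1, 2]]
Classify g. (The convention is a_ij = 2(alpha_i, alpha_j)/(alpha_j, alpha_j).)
A_3 (sl(4))

The matrix has rank 3 with 2's on the diagonal. Reading the off-diagonal entries as Dynkin edges (a single edge where a_ij = a_ji = -1; a double or triple edge where a_ij * a_ji = 2 or 3), the diagram is a chain of 3 nodes with single edges (A_3). One simple-root ordering that puts it in standard form is (alpha_2, alpha_3, alpha_1). So the algebra is type A_3, i.e. sl(4).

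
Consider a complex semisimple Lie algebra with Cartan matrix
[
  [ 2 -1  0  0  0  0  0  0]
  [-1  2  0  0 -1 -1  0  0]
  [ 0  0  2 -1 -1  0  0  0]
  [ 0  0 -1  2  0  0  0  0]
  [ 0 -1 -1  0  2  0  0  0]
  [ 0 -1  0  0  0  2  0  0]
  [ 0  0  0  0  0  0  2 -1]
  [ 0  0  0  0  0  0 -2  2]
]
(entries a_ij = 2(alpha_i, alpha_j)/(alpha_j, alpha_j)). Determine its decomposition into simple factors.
B_2 (so(5)) + D_6 (so(12))

The diagram associated to this matrix has two connected components: the simple roots {alpha_7, alpha_8} form a chain of 2 nodes with a double edge at one end; the terminal node there is the unique short simple root (B_2), and {alpha_1, alpha_2, alpha_3, alpha_4, alpha_5, alpha_6} form a chain of 4 nodes with a fork of two nodes at one end (D_6). A semisimple Lie algebra decomposes uniquely as the direct sum of simple ideals, one per connected component of its Dynkin diagram, so g ≅ B_2 ⊕ D_6 (dimension 10 + 66 = 76).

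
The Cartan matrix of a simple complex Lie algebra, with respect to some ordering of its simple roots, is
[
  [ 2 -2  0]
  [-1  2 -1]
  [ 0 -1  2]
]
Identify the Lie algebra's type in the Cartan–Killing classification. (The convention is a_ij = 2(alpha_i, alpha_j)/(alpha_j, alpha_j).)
The matrix has rank 3 with 2's on the diagonal. Reading the off-diagonal entries as Dynkin edges (a single edge where a_ij = a_ji = -1; a double or triple edge where a_ij * a_ji = 2 or 3), the diagram is a chain of 3 nodes with a double edge at one end; the terminal node there is the unique long simple root (C_3). One simple-root ordering that puts it in standard form is (alpha_3, alpha_2, alpha_1). So the algebra is type C_3, i.e. sp(6).

C_3 (sp(6))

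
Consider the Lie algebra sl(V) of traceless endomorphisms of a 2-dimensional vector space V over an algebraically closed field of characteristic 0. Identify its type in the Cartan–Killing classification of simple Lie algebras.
This is sl(2), which has dimension 2^2 - 1 = 3 and rank 2 - 1 = 1 (a Cartan subalgebra is the diagonal traceless matrices). In the classification of classical Lie algebras, the special linear algebra sl(n+1) has type A_n; here n = 1, so the Dynkin diagram is a chain of 1 nodes with single edges (A_1). Hence the type is A_1.

A_1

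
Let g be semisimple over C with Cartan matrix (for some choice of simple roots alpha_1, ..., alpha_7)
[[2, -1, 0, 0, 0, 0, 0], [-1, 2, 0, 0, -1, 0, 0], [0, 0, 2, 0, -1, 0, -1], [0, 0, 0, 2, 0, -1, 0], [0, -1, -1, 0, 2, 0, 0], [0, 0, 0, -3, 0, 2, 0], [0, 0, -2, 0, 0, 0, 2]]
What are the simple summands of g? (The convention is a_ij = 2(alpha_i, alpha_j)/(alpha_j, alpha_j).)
C_5 (sp(10)) + G_2

The diagram associated to this matrix has two connected components: the simple roots {alpha_1, alpha_2, alpha_3, alpha_5, alpha_7} form a chain of 5 nodes with a double edge at one end; the terminal node there is the unique long simple root (C_5), and {alpha_4, alpha_6} form two nodes joined by a triple edge (G_2). A semisimple Lie algebra decomposes uniquely as the direct sum of simple ideals, one per connected component of its Dynkin diagram, so g ≅ C_5 ⊕ G_2 (dimension 55 + 14 = 69).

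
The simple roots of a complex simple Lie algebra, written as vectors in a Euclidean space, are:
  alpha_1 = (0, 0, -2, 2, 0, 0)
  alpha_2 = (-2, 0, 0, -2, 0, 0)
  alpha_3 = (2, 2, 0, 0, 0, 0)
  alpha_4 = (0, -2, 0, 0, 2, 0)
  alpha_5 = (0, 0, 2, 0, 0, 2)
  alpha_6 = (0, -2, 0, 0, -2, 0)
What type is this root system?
D6

Compute the Cartan integers a_ij = 2(alpha_i, alpha_j)/(alpha_j, alpha_j); the resulting 6x6 Cartan matrix is
[[2, -1, 0, 0, -1, 0], [-1, 2, -1, 0, 0, 0], [0, -1, 2, -1, 0, -1], [0, 0, -1, 2, 0, 0], [-1, 0, 0, 0, 2, 0], [0, 0, -1, 0, 0, 2]].
All simple roots have the same length, so the diagram is simply laced. The associated Dynkin diagram is a chain of 4 nodes with a fork of two nodes at one end (D_6), so the type is D_6 (the algebra so(12)).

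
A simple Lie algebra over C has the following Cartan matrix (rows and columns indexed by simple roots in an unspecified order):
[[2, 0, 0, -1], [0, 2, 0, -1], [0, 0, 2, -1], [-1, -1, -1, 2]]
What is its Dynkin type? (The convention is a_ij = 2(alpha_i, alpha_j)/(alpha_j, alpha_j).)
The matrix has rank 4 with 2's on the diagonal. Reading the off-diagonal entries as Dynkin edges (a single edge where a_ij = a_ji = -1; a double or triple edge where a_ij * a_ji = 2 or 3), the diagram is a chain of 2 nodes with a fork of two nodes at one end (D_4). One simple-root ordering that puts it in standard form is (alpha_3, alpha_4, alpha_2, alpha_1). So the algebra is type D_4, i.e. so(8).

D_4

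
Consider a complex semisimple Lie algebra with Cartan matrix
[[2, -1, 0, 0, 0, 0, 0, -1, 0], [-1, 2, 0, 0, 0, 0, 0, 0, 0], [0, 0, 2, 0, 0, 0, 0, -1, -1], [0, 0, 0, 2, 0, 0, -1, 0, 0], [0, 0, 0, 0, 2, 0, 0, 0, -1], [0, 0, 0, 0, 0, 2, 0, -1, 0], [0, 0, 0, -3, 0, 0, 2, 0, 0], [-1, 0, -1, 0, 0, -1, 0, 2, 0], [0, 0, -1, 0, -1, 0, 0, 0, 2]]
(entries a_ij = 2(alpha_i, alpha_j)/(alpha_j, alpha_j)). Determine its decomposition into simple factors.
type E_7 ⊕ type G_2

The diagram associated to this matrix has two connected components: the simple roots {alpha_1, alpha_2, alpha_3, alpha_5, alpha_6, alpha_8, alpha_9} form a chain of 6 nodes with one extra node attached to the third node from one end (E_7), and {alpha_4, alpha_7} form two nodes joined by a triple edge (G_2). A semisimple Lie algebra decomposes uniquely as the direct sum of simple ideals, one per connected component of its Dynkin diagram, so g ≅ E_7 ⊕ G_2 (dimension 133 + 14 = 147).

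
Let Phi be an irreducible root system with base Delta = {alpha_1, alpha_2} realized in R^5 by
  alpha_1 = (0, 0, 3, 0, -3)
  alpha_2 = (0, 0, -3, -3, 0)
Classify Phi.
type A_2

Compute the Cartan integers a_ij = 2(alpha_i, alpha_j)/(alpha_j, alpha_j); the resulting 2x2 Cartan matrix is
[[2, -1], [-1, 2]].
All simple roots have the same length, so the diagram is simply laced. The associated Dynkin diagram is a chain of 2 nodes with single edges (A_2), so the type is A_2 (the algebra sl(3)).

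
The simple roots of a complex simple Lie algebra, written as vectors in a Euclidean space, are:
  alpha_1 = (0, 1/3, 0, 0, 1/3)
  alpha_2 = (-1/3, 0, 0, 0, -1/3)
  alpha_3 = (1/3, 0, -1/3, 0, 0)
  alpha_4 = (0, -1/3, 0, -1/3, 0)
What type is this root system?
Compute the Cartan integers a_ij = 2(alpha_i, alpha_j)/(alpha_j, alpha_j); the resulting 4x4 Cartan matrix is
[[2, -1, 0, -1], [-1, 2, -1, 0], [0, -1, 2, 0], [-1, 0, 0, 2]].
All simple roots have the same length, so the diagram is simply laced. The associated Dynkin diagram is a chain of 4 nodes with single edges (A_4), so the type is A_4 (the algebra sl(5)).

A4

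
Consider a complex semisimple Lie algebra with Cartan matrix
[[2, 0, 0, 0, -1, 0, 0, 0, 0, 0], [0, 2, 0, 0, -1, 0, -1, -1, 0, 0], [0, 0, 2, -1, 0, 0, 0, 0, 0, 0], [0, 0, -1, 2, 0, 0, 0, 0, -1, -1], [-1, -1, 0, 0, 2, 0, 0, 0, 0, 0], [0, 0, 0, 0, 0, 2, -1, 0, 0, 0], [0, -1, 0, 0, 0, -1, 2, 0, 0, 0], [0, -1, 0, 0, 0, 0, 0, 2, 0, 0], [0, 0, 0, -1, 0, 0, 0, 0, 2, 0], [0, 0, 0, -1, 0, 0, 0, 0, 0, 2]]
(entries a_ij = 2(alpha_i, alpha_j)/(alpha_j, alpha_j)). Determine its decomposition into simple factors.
D_4 (so(8)) + E_6

The diagram associated to this matrix has two connected components: the simple roots {alpha_3, alpha_4, alpha_9, alpha_10} form a chain of 2 nodes with a fork of two nodes at one end (D_4), and {alpha_1, alpha_2, alpha_5, alpha_6, alpha_7, alpha_8} form a chain of 5 nodes with one extra node attached to the third node from one end (E_6). A semisimple Lie algebra decomposes uniquely as the direct sum of simple ideals, one per connected component of its Dynkin diagram, so g ≅ D_4 ⊕ E_6 (dimension 28 + 78 = 106).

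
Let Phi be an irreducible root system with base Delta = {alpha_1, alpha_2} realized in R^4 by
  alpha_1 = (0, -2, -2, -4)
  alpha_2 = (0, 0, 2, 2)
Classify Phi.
Compute the Cartan integers a_ij = 2(alpha_i, alpha_j)/(alpha_j, alpha_j); the resulting 2x2 Cartan matrix is
[[2, -3], [-1, 2]].
The roots have two lengths (squared-length ratio 3:1); the short ones are alpha_{2}. The associated Dynkin diagram is two nodes joined by a triple edge (G_2), so the type is G_2.

G_2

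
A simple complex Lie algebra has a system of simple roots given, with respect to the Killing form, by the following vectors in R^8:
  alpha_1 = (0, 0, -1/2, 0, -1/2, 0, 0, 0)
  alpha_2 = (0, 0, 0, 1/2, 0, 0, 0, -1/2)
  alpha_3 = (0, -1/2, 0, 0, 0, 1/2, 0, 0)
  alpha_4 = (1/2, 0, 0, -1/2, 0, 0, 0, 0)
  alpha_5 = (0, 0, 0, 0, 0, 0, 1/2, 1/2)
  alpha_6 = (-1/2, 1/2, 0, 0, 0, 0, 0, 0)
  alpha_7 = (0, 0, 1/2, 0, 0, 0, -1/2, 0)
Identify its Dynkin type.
A_7

Compute the Cartan integers a_ij = 2(alpha_i, alpha_j)/(alpha_j, alpha_j); the resulting 7x7 Cartan matrix is
[[2, 0, 0, 0, 0, 0, -1], [0, 2, 0, -1, -1, 0, 0], [0, 0, 2, 0, 0, -1, 0], [0, -1, 0, 2, 0, -1, 0], [0, -1, 0, 0, 2, 0, -1], [0, 0, -1, -1, 0, 2, 0], [-1, 0, 0, 0, -1, 0, 2]].
All simple roots have the same length, so the diagram is simply laced. The associated Dynkin diagram is a chain of 7 nodes with single edges (A_7), so the type is A_7 (the algebra sl(8)).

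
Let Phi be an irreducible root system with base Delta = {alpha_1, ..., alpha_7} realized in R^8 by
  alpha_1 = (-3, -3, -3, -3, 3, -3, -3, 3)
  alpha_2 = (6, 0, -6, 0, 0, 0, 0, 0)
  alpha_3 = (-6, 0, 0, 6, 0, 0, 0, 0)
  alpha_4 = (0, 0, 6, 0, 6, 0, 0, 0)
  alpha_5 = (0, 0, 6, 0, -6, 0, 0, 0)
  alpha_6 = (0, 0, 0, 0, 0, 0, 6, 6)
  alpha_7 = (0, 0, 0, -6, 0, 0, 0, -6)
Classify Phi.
Compute the Cartan integers a_ij = 2(alpha_i, alpha_j)/(alpha_j, alpha_j); the resulting 7x7 Cartan matrix is
[[2, 0, 0, 0, -1, 0, 0], [0, 2, -1, -1, -1, 0, 0], [0, -1, 2, 0, 0, 0, -1], [0, -1, 0, 2, 0, 0, 0], [-1, -1, 0, 0, 2, 0, 0], [0, 0, 0, 0, 0, 2, -1], [0, 0, -1, 0, 0, -1, 2]].
All simple roots have the same length, so the diagram is simply laced. The associated Dynkin diagram is a chain of 6 nodes with one extra node attached to the third node from one end (E_7), so the type is E_7.

E_7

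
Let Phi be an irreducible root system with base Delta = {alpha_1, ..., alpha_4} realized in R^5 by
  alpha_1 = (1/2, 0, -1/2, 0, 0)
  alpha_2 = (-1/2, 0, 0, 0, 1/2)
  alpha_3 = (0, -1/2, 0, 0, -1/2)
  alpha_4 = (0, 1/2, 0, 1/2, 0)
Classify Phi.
A_4

Compute the Cartan integers a_ij = 2(alpha_i, alpha_j)/(alpha_j, alpha_j); the resulting 4x4 Cartan matrix is
[[2, -1, 0, 0], [-1, 2, -1, 0], [0, -1, 2, -1], [0, 0, -1, 2]].
All simple roots have the same length, so the diagram is simply laced. The associated Dynkin diagram is a chain of 4 nodes with single edges (A_4), so the type is A_4 (the algebra sl(5)).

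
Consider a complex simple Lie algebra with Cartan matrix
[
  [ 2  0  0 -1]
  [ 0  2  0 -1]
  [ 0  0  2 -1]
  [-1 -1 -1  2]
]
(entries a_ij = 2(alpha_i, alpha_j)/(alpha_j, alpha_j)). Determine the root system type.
The matrix has rank 4 with 2's on the diagonal. Reading the off-diagonal entries as Dynkin edges (a single edge where a_ij = a_ji = -1; a double or triple edge where a_ij * a_ji = 2 or 3), the diagram is a chain of 2 nodes with a fork of two nodes at one end (D_4). One simple-root ordering that puts it in standard form is (alpha_3, alpha_4, alpha_2, alpha_1). So the algebra is type D_4, i.e. so(8).

D_4 (so(8))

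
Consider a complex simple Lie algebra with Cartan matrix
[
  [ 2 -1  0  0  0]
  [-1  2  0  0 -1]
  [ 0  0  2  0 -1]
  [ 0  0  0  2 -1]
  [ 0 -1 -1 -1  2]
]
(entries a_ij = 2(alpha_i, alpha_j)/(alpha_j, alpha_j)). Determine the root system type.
type D_5

The matrix has rank 5 with 2's on the diagonal. Reading the off-diagonal entries as Dynkin edges (a single edge where a_ij = a_ji = -1; a double or triple edge where a_ij * a_ji = 2 or 3), the diagram is a chain of 3 nodes with a fork of two nodes at one end (D_5). One simple-root ordering that puts it in standard form is (alpha_1, alpha_2, alpha_5, alpha_3, alpha_4). So the algebra is type D_5, i.e. so(10).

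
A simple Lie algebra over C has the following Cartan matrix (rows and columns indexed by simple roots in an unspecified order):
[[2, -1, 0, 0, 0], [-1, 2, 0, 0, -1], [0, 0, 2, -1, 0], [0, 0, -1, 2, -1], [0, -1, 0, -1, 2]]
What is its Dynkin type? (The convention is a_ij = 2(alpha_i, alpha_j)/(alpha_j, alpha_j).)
A_5

The matrix has rank 5 with 2's on the diagonal. Reading the off-diagonal entries as Dynkin edges (a single edge where a_ij = a_ji = -1; a double or triple edge where a_ij * a_ji = 2 or 3), the diagram is a chain of 5 nodes with single edges (A_5). One simple-root ordering that puts it in standard form is (alpha_3, alpha_4, alpha_5, alpha_2, alpha_1). So the algebra is type A_5, i.e. sl(6).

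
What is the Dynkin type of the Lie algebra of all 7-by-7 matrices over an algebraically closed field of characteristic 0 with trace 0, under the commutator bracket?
This is sl(7), which has dimension 7^2 - 1 = 48 and rank 7 - 1 = 6 (a Cartan subalgebra is the diagonal traceless matrices). In the classification of classical Lie algebras, the special linear algebra sl(n+1) has type A_n; here n = 6, so the Dynkin diagram is a chain of 6 nodes with single edges (A_6). Hence the type is A_6.

A6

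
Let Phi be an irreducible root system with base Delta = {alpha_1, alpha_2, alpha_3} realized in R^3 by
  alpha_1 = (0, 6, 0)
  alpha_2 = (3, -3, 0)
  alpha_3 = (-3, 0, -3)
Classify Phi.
C_3 (sp(6))

Compute the Cartan integers a_ij = 2(alpha_i, alpha_j)/(alpha_j, alpha_j); the resulting 3x3 Cartan matrix is
[[2, -2, 0], [-1, 2, -1], [0, -1, 2]].
The roots have two lengths (squared-length ratio 2:1); the short ones are alpha_{2,3}. The associated Dynkin diagram is a chain of 3 nodes with a double edge at one end; the terminal node there is the unique long simple root (C_3), so the type is C_3 (the algebra sp(6)).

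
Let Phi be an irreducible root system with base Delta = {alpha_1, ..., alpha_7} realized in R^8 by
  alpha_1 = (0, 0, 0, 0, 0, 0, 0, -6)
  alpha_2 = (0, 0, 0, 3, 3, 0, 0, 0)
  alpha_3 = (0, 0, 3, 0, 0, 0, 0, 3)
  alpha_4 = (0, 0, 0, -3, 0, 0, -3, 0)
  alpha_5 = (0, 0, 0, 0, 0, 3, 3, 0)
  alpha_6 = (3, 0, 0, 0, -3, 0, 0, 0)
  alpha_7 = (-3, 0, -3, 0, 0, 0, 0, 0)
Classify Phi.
Compute the Cartan integers a_ij = 2(alpha_i, alpha_j)/(alpha_j, alpha_j); the resulting 7x7 Cartan matrix is
[[2, 0, -2, 0, 0, 0, 0], [0, 2, 0, -1, 0, -1, 0], [-1, 0, 2, 0, 0, 0, -1], [0, -1, 0, 2, -1, 0, 0], [0, 0, 0, -1, 2, 0, 0], [0, -1, 0, 0, 0, 2, -1], [0, 0, -1, 0, 0, -1, 2]].
The roots have two lengths (squared-length ratio 2:1); the short ones are alpha_{2,3,4,5,6,7}. The associated Dynkin diagram is a chain of 7 nodes with a double edge at one end; the terminal node there is the unique long simple root (C_7), so the type is C_7 (the algebra sp(14)).

C_7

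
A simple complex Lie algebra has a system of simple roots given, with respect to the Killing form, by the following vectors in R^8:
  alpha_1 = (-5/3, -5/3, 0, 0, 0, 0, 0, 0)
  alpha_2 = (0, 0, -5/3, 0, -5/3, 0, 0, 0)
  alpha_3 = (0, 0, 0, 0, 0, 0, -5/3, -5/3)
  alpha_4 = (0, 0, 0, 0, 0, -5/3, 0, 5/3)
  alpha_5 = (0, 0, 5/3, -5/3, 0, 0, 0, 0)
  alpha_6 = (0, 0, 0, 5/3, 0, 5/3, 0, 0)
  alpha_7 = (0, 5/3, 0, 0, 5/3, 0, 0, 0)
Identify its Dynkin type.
Compute the Cartan integers a_ij = 2(alpha_i, alpha_j)/(alpha_j, alpha_j); the resulting 7x7 Cartan matrix is
[[2, 0, 0, 0, 0, 0, -1], [0, 2, 0, 0, -1, 0, -1], [0, 0, 2, -1, 0, 0, 0], [0, 0, -1, 2, 0, -1, 0], [0, -1, 0, 0, 2, -1, 0], [0, 0, 0, -1, -1, 2, 0], [-1, -1, 0, 0, 0, 0, 2]].
All simple roots have the same length, so the diagram is simply laced. The associated Dynkin diagram is a chain of 7 nodes with single edges (A_7), so the type is A_7 (the algebra sl(8)).

type A_7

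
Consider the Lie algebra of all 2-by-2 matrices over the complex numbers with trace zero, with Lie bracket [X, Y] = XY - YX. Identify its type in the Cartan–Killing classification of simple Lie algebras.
This is sl(2), which has dimension 2^2 - 1 = 3 and rank 2 - 1 = 1 (a Cartan subalgebra is the diagonal traceless matrices). In the classification of classical Lie algebras, the special linear algebra sl(n+1) has type A_n; here n = 1, so the Dynkin diagram is a chain of 1 nodes with single edges (A_1). Hence the type is A_1.

type A_1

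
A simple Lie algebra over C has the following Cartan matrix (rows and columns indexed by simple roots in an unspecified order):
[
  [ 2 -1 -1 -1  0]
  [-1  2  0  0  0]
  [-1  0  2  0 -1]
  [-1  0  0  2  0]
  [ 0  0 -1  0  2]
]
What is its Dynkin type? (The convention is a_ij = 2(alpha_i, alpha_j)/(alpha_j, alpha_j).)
D5

The matrix has rank 5 with 2's on the diagonal. Reading the off-diagonal entries as Dynkin edges (a single edge where a_ij = a_ji = -1; a double or triple edge where a_ij * a_ji = 2 or 3), the diagram is a chain of 3 nodes with a fork of two nodes at one end (D_5). One simple-root ordering that puts it in standard form is (alpha_5, alpha_3, alpha_1, alpha_4, alpha_2). So the algebra is type D_5, i.e. so(10).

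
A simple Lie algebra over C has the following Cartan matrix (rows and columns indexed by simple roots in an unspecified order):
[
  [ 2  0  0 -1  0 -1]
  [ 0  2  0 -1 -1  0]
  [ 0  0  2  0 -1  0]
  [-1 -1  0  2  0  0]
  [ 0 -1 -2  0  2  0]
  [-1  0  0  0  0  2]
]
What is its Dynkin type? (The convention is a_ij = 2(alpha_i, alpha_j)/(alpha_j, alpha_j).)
B_6 (so(13))

The matrix has rank 6 with 2's on the diagonal. Reading the off-diagonal entries as Dynkin edges (a single edge where a_ij = a_ji = -1; a double or triple edge where a_ij * a_ji = 2 or 3), the diagram is a chain of 6 nodes with a double edge at one end; the terminal node there is the unique short simple root (B_6). One simple-root ordering that puts it in standard form is (alpha_6, alpha_1, alpha_4, alpha_2, alpha_5, alpha_3). So the algebra is type B_6, i.e. so(13).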